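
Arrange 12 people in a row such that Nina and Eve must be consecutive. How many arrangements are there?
Treat the 2 as one block: (12-2+1)! × 2! = 39916800 × 2 = 79833600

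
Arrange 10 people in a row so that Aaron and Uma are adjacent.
Treat as block: (10-1)! × 2! = 362880 × 2 = 725760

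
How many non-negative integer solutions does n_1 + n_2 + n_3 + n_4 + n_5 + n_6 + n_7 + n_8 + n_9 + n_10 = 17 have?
C(17+10-1, 10-1) = C(26, 9) = 3124550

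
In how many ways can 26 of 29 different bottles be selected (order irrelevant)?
C(29,26) = 29!/(26!×3!) = 3654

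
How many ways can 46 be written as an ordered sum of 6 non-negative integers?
C(46+6-1, 6-1) = C(51, 5) = 2349060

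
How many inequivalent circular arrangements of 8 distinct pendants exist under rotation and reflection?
(8-1)!/2 = 5040/2 = 2520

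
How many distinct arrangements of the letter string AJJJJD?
6! / (4! × 1! × 1!) = 30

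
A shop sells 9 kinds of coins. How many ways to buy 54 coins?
C(54+9-1, 9-1) = C(62, 8) = 3381098545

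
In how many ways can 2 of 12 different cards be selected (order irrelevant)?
C(12,2) = 12!/(2!×10!) = 66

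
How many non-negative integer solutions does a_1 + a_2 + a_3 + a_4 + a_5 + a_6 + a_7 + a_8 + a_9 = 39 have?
C(39+9-1, 9-1) = C(47, 8) = 314457495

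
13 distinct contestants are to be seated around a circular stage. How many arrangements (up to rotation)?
Circular: fix one position, arrange the rest. (13-1)! = 479001600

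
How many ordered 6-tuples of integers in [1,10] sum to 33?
Coefficient of x^33 in (x + x² + ... + x^10)^6. By inclusion-exclusion on dice exceeding 10: Σ_j (-1)^j C(6,j)·C(33-1-10j, 5) = C(6,0)·C(32,5) - C(6,1)·C(22,5) + C(6,2)·C(12,5) = 1·201376 - 6·26334 + 15·792 = 55252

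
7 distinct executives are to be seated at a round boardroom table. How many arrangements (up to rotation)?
Circular: fix one position, arrange the rest. (7-1)! = 720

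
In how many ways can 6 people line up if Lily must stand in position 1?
Fix one position: (6-1)! = 120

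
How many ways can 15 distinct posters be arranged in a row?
15! = 1307674368000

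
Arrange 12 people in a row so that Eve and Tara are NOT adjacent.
Total - adjacent = 12! - (12-1)!×2 = 479001600 - 79833600 = 399168000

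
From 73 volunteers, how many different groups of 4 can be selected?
C(73,4) = 73!/(4!×69!) = 1088430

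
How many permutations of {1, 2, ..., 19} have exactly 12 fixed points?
Choose the 12 fixed points C(19,12) = 50388, derange the rest: !7 = Σ_{j=0}^{7} (-1)^j·7!/j! = 5040 - 5040 + 2520 - 840 + 210 - 42 + 7 - 1 = 1854. Product = 50388 × 1854 = 93419352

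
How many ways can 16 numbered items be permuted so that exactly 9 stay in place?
Choose the 9 fixed points C(16,9) = 11440, derange the rest: !7 = Σ_{j=0}^{7} (-1)^j·7!/j! = 5040 - 5040 + 2520 - 840 + 210 - 42 + 7 - 1 = 1854. Product = 11440 × 1854 = 21209760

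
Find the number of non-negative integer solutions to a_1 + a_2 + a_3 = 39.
C(39+3-1, 3-1) = C(41, 2) = 820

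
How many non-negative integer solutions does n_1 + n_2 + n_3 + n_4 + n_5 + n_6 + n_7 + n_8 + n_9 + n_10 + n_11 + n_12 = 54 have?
C(54+12-1, 12-1) = C(65, 11) = 895068996640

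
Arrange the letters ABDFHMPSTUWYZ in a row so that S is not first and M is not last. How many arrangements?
By inclusion-exclusion: 13! - 2×(13-1)! + (13-2)! = 6227020800 - 958003200 + 39916800 = 5308934400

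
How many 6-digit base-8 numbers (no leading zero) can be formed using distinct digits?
First digit: 7 choices (nonzero). Then descending: 7 × 7 × 6 × 5 × 4 × 3 = 17640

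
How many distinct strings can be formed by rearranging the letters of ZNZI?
4! / (1! × 2! × 1!) = 12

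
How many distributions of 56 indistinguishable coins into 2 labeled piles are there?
C(56+2-1, 2-1) = C(57, 1) = 57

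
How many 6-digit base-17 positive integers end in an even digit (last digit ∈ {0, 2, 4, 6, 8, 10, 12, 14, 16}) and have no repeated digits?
Last∈{0,2,4,6,8,10,12,14,16}. Last=0: 524160. Last nonzero: 8×15×P(15,4) = 3931200. Total = 4455360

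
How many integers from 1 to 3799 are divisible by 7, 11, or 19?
⌊3799/7⌋+⌊3799/11⌋+⌊3799/19⌋ - ⌊3799/77⌋-⌊3799/133⌋-⌊3799/209⌋ + ⌊3799/1463⌋ = 542+345+199 - 49-28-18 + 2 = 993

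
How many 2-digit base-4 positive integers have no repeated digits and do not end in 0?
Last digit: 3 nonzero choices. First digit: 2 (nonzero, ≠last). Middle 0: P(2,0) = 1. Total = 6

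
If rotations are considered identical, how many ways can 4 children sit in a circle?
Circular: fix one position, arrange the rest. (4-1)! = 6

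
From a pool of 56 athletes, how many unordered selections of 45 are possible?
C(56,45) = 56!/(45!×11!) = 148902215280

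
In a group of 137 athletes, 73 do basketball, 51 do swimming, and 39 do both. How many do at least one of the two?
|A∪B| = |A| + |B| - |A∩B| = 73 + 51 - 39 = 85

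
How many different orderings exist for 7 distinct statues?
7! = 5040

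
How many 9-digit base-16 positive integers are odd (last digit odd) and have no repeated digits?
Last∈{1,3,5,7,9,11,13,15}. Last=0: 0. Last nonzero: 8×14×P(14,7) = 1937295360. Total = 1937295360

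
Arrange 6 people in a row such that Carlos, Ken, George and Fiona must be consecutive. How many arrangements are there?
Treat the 4 as one block: (6-4+1)! × 4! = 6 × 24 = 144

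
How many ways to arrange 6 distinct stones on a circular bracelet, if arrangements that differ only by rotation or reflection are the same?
(6-1)!/2 = 120/2 = 60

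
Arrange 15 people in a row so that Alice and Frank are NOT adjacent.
Total - adjacent = 15! - (15-1)!×2 = 1307674368000 - 174356582400 = 1133317785600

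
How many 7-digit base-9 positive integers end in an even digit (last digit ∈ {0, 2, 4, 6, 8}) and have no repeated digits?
Last∈{0,2,4,6,8}. Last=0: 20160. Last nonzero: 4×7×P(7,5) = 70560. Total = 90720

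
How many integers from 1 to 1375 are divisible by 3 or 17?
⌊1375/3⌋ + ⌊1375/17⌋ - ⌊1375/51⌋ = 458 + 80 - 26 = 512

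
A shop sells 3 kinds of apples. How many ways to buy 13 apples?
C(13+3-1, 3-1) = C(15, 2) = 105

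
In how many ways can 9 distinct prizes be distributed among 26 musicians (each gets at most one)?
P(26,9) = 26!/(26-9)! = 1133836704000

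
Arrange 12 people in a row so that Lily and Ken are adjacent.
Treat as block: (12-1)! × 2! = 39916800 × 2 = 79833600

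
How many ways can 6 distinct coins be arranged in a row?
6! = 720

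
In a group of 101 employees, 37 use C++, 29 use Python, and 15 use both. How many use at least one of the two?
|A∪B| = |A| + |B| - |A∩B| = 37 + 29 - 15 = 51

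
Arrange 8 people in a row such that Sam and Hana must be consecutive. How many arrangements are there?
Treat the 2 as one block: (8-2+1)! × 2! = 5040 × 2 = 10080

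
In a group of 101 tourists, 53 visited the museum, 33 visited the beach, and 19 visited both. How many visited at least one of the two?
|A∪B| = |A| + |B| - |A∩B| = 53 + 33 - 19 = 67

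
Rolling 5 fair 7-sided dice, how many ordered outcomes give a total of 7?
Coefficient of x^7 in (x + x² + ... + x^7)^5. By inclusion-exclusion on dice exceeding 7: Σ_j (-1)^j C(5,j)·C(7-1-7j, 4) = C(5,0)·C(6,4) = 1·15 = 15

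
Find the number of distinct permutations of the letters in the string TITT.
4! / (3! × 1!) = 4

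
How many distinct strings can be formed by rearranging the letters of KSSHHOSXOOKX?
12! / (3! × 2! × 3! × 2! × 2!) = 1663200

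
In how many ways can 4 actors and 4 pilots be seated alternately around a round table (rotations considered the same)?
Fix one of the actors: (4-1)! ways for the remaining actors, × 4! ways for the pilots = 6 × 24 = 144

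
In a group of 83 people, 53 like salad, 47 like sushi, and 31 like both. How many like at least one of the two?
|A∪B| = |A| + |B| - |A∩B| = 53 + 47 - 31 = 69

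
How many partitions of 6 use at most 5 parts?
By conjugation, equals partitions of 6 into parts ≤ 5. Let r_j(i) = number of partitions of i into parts ≤ j, for i = 0..6. r_1(i) = 1 for all i; r_j(i) = r_{j-1}(i) + r_j(i-j). Rows j = 2..5: ≤2: 1 1 2 2 3 3 4; ≤3: 1 1 2 3 4 5 7; ≤4: 1 1 2 3 5 6 9; ≤5: 1 1 2 3 5 7 10. r_5(6) = 10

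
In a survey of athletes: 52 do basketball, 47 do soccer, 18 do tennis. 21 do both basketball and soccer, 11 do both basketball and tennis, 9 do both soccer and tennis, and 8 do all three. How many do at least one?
|A∪B∪C| = 52+47+18-21-11-9+8 = 84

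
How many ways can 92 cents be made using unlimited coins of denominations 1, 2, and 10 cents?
Coefficient of x^92 in 1/(1-x^1) · 1/(1-x^2) · 1/(1-x^10). Case on j = number of 10-cent coins (j = 0..9); remainder r = 92 - 10j is made from {1,2} in ⌊r/2⌋+1 ways. r = 92, 82, 72, 62, 52, 42, 32, 22, 12, 2 → 47 + 42 + 37 + 32 + 27 + 22 + 17 + 12 + 7 + 2 = 245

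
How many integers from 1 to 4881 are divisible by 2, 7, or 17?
⌊4881/2⌋+⌊4881/7⌋+⌊4881/17⌋ - ⌊4881/14⌋-⌊4881/34⌋-⌊4881/119⌋ + ⌊4881/238⌋ = 2440+697+287 - 348-143-41 + 20 = 2912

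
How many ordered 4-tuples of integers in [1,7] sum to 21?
Coefficient of x^21 in (x + x² + ... + x^7)^4. By inclusion-exclusion on dice exceeding 7: Σ_j (-1)^j C(4,j)·C(21-1-7j, 3) = C(4,0)·C(20,3) - C(4,1)·C(13,3) + C(4,2)·C(6,3) = 1·1140 - 4·286 + 6·20 = 116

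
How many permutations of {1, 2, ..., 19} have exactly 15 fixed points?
Choose the 15 fixed points C(19,15) = 3876, derange the rest: !4 = Σ_{j=0}^{4} (-1)^j·4!/j! = 24 - 24 + 12 - 4 + 1 = 9. Product = 3876 × 9 = 34884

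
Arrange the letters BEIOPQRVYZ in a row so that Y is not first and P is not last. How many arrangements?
By inclusion-exclusion: 10! - 2×(10-1)! + (10-2)! = 3628800 - 725760 + 40320 = 2943360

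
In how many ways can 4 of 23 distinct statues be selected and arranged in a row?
P(23,4) = 23!/(23-4)! = 212520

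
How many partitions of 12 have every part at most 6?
Let r_j(i) = number of partitions of i into parts ≤ j, for i = 0..12. r_1(i) = 1 for all i; r_j(i) = r_{j-1}(i) + r_j(i-j). Rows j = 2..6: ≤2: 1 1 2 2 3 3 4 4 5 5 6 6 7; ≤3: 1 1 2 3 4 5 7 8 10 12 14 16 19; ≤4: 1 1 2 3 5 6 9 11 15 18 23 27 34; ≤5: 1 1 2 3 5 7 10 13 18 23 30 37 47; ≤6: 1 1 2 3 5 7 11 14 20 26 35 44 58. r_6(12) = 58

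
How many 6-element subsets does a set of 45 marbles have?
C(45,6) = 45!/(6!×39!) = 8145060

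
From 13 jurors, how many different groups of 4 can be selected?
C(13,4) = 13!/(4!×9!) = 715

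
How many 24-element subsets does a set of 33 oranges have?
C(33,24) = 33!/(24!×9!) = 38567100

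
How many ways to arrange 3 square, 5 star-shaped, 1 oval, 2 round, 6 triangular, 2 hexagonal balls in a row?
19! / (3! × 5! × 1! × 2! × 6! × 2!) = 58663725120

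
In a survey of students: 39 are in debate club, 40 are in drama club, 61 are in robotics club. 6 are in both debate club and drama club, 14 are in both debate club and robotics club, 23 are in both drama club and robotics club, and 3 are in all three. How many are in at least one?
|A∪B∪C| = 39+40+61-6-14-23+3 = 100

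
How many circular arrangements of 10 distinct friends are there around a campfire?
Circular: fix one position, arrange the rest. (10-1)! = 362880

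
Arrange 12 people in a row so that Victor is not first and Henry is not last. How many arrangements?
By inclusion-exclusion: 12! - 2×(12-1)! + (12-2)! = 479001600 - 79833600 + 3628800 = 402796800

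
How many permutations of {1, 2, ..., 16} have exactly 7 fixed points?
Choose the 7 fixed points C(16,7) = 11440, derange the rest: !9 = Σ_{j=0}^{9} (-1)^j·9!/j! = 362880 - 362880 + 181440 - 60480 + 15120 - 3024 + 504 - 72 + 9 - 1 = 133496. Product = 11440 × 133496 = 1527194240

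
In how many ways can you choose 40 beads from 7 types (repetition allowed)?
C(40+7-1, 7-1) = C(46, 6) = 9366819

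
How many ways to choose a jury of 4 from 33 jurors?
C(33,4) = 33!/(4!×29!) = 40920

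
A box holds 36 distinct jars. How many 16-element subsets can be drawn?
C(36,16) = 36!/(16!×20!) = 7307872110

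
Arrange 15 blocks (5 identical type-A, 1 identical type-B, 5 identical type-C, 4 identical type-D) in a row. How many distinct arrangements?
15! / (5! × 1! × 5! × 4!) = 3783780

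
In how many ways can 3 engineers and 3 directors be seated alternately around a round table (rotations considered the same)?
Fix one of the engineers: (3-1)! ways for the remaining engineers, × 3! ways for the directors = 2 × 6 = 12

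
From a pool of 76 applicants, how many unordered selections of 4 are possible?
C(76,4) = 76!/(4!×72!) = 1282975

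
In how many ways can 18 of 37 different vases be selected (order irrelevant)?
C(37,18) = 37!/(18!×19!) = 17672631900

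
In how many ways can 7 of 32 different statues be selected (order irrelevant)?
C(32,7) = 32!/(7!×25!) = 3365856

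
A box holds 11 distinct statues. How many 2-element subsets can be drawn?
C(11,2) = 11!/(2!×9!) = 55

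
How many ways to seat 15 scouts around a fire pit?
Circular: fix one position, arrange the rest. (15-1)! = 87178291200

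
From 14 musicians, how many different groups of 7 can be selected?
C(14,7) = 14!/(7!×7!) = 3432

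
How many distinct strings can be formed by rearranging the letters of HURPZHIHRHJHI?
13! / (5! × 1! × 2! × 1! × 2! × 1! × 1!) = 12972960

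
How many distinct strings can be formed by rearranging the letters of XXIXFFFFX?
9! / (4! × 4! × 1!) = 630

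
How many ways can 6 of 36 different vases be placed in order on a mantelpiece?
P(36,6) = 36!/(36-6)! = 1402410240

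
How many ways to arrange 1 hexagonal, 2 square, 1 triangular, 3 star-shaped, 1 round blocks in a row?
8! / (1! × 2! × 1! × 3! × 1!) = 3360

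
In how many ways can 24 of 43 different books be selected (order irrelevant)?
C(43,24) = 43!/(24!×19!) = 800472431850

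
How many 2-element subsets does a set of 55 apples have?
C(55,2) = 55!/(2!×53!) = 1485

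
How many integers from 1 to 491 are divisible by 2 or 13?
⌊491/2⌋ + ⌊491/13⌋ - ⌊491/26⌋ = 245 + 37 - 18 = 264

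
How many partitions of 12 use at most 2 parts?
By conjugation, equals partitions of 12 into parts ≤ 2. Let r_j(i) = number of partitions of i into parts ≤ j, for i = 0..12. r_1(i) = 1 for all i; r_j(i) = r_{j-1}(i) + r_j(i-j). Rows j = 2..2: ≤2: 1 1 2 2 3 3 4 4 5 5 6 6 7. r_2(12) = 7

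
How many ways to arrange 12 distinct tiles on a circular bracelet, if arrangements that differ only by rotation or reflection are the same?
(12-1)!/2 = 39916800/2 = 19958400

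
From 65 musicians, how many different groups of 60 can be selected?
C(65,60) = 65!/(60!×5!) = 8259888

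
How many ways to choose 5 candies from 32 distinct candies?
C(32,5) = 32!/(5!×27!) = 201376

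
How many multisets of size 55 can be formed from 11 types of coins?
C(55+11-1, 11-1) = C(65, 10) = 179013799328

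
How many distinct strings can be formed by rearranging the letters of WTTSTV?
6! / (1! × 1! × 1! × 3!) = 120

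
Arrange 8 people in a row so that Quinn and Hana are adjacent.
Treat as block: (8-1)! × 2! = 5040 × 2 = 10080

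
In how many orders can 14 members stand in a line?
14! = 87178291200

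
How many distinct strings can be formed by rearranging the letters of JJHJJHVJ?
8! / (5! × 1! × 2!) = 168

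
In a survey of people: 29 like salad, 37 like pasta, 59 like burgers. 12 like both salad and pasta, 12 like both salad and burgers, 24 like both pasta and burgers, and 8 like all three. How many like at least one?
|A∪B∪C| = 29+37+59-12-12-24+8 = 85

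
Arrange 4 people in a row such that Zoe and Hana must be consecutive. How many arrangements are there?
Treat the 2 as one block: (4-2+1)! × 2! = 6 × 2 = 12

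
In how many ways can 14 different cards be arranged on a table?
14! = 87178291200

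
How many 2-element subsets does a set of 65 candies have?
C(65,2) = 65!/(2!×63!) = 2080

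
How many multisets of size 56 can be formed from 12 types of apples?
C(56+12-1, 12-1) = C(67, 11) = 1285063345176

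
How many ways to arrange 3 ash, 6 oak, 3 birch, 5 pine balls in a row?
17! / (3! × 6! × 3! × 5!) = 114354240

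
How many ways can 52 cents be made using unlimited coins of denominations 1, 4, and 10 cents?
Coefficient of x^52 in 1/(1-x^1) · 1/(1-x^4) · 1/(1-x^10). Case on j = number of 10-cent coins (j = 0..5); remainder r = 52 - 10j is made from {1,4} in ⌊r/4⌋+1 ways. r = 52, 42, 32, 22, 12, 2 → 14 + 11 + 9 + 6 + 4 + 1 = 45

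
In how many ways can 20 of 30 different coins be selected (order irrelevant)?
C(30,20) = 30!/(20!×10!) = 30045015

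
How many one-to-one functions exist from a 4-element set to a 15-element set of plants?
P(15,4) = 15!/(15-4)! = 32760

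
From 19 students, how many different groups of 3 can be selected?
C(19,3) = 19!/(3!×16!) = 969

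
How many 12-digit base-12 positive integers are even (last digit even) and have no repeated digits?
Last∈{0,2,4,6,8,10}. Last=0: 39916800. Last nonzero: 5×10×P(10,10) = 181440000. Total = 221356800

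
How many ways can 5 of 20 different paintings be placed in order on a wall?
P(20,5) = 20!/(20-5)! = 1860480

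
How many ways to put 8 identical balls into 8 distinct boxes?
C(8+8-1, 8-1) = C(15, 7) = 6435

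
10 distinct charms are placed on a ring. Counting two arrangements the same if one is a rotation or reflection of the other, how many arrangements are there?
(10-1)!/2 = 362880/2 = 181440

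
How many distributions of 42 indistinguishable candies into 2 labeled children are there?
C(42+2-1, 2-1) = C(43, 1) = 43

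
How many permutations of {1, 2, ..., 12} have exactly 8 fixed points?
Choose the 8 fixed points C(12,8) = 495, derange the rest: !4 = Σ_{j=0}^{4} (-1)^j·4!/j! = 24 - 24 + 12 - 4 + 1 = 9. Product = 495 × 9 = 4455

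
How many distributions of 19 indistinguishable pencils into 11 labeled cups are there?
C(19+11-1, 11-1) = C(29, 10) = 20030010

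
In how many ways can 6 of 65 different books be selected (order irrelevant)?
C(65,6) = 65!/(6!×59!) = 82598880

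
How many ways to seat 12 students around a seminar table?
Circular: fix one position, arrange the rest. (12-1)! = 39916800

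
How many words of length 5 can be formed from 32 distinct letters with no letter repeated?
P(32,5) = 32!/(32-5)! = 24165120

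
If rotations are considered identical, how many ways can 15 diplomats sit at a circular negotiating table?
Circular: fix one position, arrange the rest. (15-1)! = 87178291200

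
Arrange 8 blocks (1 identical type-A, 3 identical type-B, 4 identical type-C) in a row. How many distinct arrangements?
8! / (1! × 3! × 4!) = 280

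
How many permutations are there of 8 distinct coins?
8! = 40320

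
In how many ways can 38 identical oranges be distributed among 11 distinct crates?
C(38+11-1, 11-1) = C(48, 10) = 6540715896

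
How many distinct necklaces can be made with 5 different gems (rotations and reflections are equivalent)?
(5-1)!/2 = 24/2 = 12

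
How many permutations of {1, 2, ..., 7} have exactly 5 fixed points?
Choose the 5 fixed points C(7,5) = 21, derange the rest: !2 = Σ_{j=0}^{2} (-1)^j·2!/j! = 2 - 2 + 1 = 1. Product = 21 × 1 = 21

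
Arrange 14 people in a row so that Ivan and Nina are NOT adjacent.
Total - adjacent = 14! - (14-1)!×2 = 87178291200 - 12454041600 = 74724249600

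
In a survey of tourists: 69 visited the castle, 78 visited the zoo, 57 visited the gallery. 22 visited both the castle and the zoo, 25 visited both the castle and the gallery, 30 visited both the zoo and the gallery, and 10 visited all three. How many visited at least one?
|A∪B∪C| = 69+78+57-22-25-30+10 = 137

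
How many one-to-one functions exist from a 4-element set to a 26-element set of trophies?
P(26,4) = 26!/(26-4)! = 358800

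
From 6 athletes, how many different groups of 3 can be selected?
C(6,3) = 6!/(3!×3!) = 20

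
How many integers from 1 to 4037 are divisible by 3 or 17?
⌊4037/3⌋ + ⌊4037/17⌋ - ⌊4037/51⌋ = 1345 + 237 - 79 = 1503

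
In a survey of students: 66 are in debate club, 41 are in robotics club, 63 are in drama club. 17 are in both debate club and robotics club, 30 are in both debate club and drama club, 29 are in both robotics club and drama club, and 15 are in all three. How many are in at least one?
|A∪B∪C| = 66+41+63-17-30-29+15 = 109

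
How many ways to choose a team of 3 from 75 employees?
C(75,3) = 75!/(3!×72!) = 67525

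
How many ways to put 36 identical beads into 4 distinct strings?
C(36+4-1, 4-1) = C(39, 3) = 9139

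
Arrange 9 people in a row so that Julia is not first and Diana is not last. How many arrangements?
By inclusion-exclusion: 9! - 2×(9-1)! + (9-2)! = 362880 - 80640 + 5040 = 287280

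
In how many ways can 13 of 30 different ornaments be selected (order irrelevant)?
C(30,13) = 30!/(13!×17!) = 119759850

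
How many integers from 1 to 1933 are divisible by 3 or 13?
⌊1933/3⌋ + ⌊1933/13⌋ - ⌊1933/39⌋ = 644 + 148 - 49 = 743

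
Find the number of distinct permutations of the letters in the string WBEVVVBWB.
9! / (1! × 2! × 3! × 3!) = 5040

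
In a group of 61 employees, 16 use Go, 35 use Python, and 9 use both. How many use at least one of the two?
|A∪B| = |A| + |B| - |A∩B| = 16 + 35 - 9 = 42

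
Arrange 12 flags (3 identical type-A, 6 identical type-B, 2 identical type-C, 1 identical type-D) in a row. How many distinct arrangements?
12! / (3! × 6! × 2! × 1!) = 55440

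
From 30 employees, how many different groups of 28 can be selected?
C(30,28) = 30!/(28!×2!) = 435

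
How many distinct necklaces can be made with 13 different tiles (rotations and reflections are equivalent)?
(13-1)!/2 = 479001600/2 = 239500800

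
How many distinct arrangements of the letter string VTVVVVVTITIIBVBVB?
17! / (8! × 3! × 3! × 3!) = 40840800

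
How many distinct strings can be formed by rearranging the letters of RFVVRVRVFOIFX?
13! / (1! × 1! × 4! × 3! × 3! × 1!) = 7207200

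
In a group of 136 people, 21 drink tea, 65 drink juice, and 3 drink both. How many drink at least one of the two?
|A∪B| = |A| + |B| - |A∩B| = 21 + 65 - 3 = 83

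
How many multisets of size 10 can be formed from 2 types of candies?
C(10+2-1, 2-1) = C(11, 1) = 11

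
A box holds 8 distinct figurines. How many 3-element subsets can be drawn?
C(8,3) = 8!/(3!×5!) = 56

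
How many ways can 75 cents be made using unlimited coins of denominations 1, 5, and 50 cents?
Coefficient of x^75 in 1/(1-x^1) · 1/(1-x^5) · 1/(1-x^50). Case on j = number of 50-cent coins (j = 0..1); remainder r = 75 - 50j is made from {1,5} in ⌊r/5⌋+1 ways. r = 75, 25 → 16 + 6 = 22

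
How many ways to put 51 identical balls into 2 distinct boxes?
C(51+2-1, 2-1) = C(52, 1) = 52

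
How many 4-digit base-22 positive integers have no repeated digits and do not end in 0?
Last digit: 21 nonzero choices. First digit: 20 (nonzero, ≠last). Middle 2: P(20,2) = 380. Total = 159600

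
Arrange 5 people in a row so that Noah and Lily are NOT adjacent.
Total - adjacent = 5! - (5-1)!×2 = 120 - 48 = 72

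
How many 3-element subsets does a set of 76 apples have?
C(76,3) = 76!/(3!×73!) = 70300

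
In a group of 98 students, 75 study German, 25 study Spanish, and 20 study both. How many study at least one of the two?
|A∪B| = |A| + |B| - |A∩B| = 75 + 25 - 20 = 80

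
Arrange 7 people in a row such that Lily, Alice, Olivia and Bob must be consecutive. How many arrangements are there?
Treat the 4 as one block: (7-4+1)! × 4! = 24 × 24 = 576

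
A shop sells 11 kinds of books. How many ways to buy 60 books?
C(60+11-1, 11-1) = C(70, 10) = 396704524216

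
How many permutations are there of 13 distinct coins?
13! = 6227020800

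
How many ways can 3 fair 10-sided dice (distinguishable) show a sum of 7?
Coefficient of x^7 in (x + x² + ... + x^10)^3. By inclusion-exclusion on dice exceeding 10: Σ_j (-1)^j C(3,j)·C(7-1-10j, 2) = C(3,0)·C(6,2) = 1·15 = 15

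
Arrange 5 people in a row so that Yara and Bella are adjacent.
Treat as block: (5-1)! × 2! = 24 × 2 = 48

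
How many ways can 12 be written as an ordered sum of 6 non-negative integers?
C(12+6-1, 6-1) = C(17, 5) = 6188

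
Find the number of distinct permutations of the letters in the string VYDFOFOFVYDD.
12! / (2! × 3! × 2! × 3! × 2!) = 1663200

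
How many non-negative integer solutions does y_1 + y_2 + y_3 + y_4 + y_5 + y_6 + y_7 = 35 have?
C(35+7-1, 7-1) = C(41, 6) = 4496388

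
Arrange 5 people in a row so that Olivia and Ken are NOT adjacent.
Total - adjacent = 5! - (5-1)!×2 = 120 - 48 = 72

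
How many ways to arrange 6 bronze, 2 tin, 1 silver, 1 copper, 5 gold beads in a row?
15! / (6! × 2! × 1! × 1! × 5!) = 7567560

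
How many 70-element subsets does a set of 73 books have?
C(73,70) = 73!/(70!×3!) = 62196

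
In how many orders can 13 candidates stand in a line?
13! = 6227020800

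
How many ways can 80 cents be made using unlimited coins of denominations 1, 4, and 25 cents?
Coefficient of x^80 in 1/(1-x^1) · 1/(1-x^4) · 1/(1-x^25). Case on j = number of 25-cent coins (j = 0..3); remainder r = 80 - 25j is made from {1,4} in ⌊r/4⌋+1 ways. r = 80, 55, 30, 5 → 21 + 14 + 8 + 2 = 45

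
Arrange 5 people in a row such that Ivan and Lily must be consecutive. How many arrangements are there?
Treat the 2 as one block: (5-2+1)! × 2! = 24 × 2 = 48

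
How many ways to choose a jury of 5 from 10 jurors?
C(10,5) = 10!/(5!×5!) = 252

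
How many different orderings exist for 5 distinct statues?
5! = 120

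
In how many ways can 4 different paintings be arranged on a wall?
4! = 24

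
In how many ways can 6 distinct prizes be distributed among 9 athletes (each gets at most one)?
P(9,6) = 9!/(9-6)! = 60480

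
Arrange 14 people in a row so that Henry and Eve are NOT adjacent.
Total - adjacent = 14! - (14-1)!×2 = 87178291200 - 12454041600 = 74724249600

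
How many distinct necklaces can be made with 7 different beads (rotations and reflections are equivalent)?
(7-1)!/2 = 720/2 = 360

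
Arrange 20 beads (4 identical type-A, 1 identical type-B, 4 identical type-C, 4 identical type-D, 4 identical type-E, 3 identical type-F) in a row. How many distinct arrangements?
20! / (4! × 1! × 4! × 4! × 4! × 3!) = 1222160940000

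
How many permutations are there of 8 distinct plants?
8! = 40320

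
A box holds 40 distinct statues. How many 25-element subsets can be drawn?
C(40,25) = 40!/(25!×15!) = 40225345056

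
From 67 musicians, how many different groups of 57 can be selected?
C(67,57) = 67!/(57!×10!) = 247994680648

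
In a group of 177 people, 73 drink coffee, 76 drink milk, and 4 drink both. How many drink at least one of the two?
|A∪B| = |A| + |B| - |A∩B| = 73 + 76 - 4 = 145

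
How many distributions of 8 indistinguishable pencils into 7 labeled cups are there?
C(8+7-1, 7-1) = C(14, 6) = 3003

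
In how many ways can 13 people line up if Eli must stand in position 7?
Fix one position: (13-1)! = 479001600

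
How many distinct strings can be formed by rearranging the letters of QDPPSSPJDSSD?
12! / (1! × 3! × 4! × 3! × 1!) = 554400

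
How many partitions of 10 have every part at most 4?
Let r_j(i) = number of partitions of i into parts ≤ j, for i = 0..10. r_1(i) = 1 for all i; r_j(i) = r_{j-1}(i) + r_j(i-j). Rows j = 2..4: ≤2: 1 1 2 2 3 3 4 4 5 5 6; ≤3: 1 1 2 3 4 5 7 8 10 12 14; ≤4: 1 1 2 3 5 6 9 11 15 18 23. r_4(10) = 23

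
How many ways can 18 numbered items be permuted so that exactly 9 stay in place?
Choose the 9 fixed points C(18,9) = 48620, derange the rest: !9 = Σ_{j=0}^{9} (-1)^j·9!/j! = 362880 - 362880 + 181440 - 60480 + 15120 - 3024 + 504 - 72 + 9 - 1 = 133496. Product = 48620 × 133496 = 6490575520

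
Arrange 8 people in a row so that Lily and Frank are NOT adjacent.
Total - adjacent = 8! - (8-1)!×2 = 40320 - 10080 = 30240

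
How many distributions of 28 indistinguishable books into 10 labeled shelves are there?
C(28+10-1, 10-1) = C(37, 9) = 124403620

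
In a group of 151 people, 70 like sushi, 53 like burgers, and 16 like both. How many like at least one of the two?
|A∪B| = |A| + |B| - |A∩B| = 70 + 53 - 16 = 107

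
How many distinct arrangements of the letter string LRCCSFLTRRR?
11! / (1! × 1! × 2! × 4! × 1! × 2!) = 415800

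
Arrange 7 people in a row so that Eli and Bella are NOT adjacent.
Total - adjacent = 7! - (7-1)!×2 = 5040 - 1440 = 3600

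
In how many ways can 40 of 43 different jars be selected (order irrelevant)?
C(43,40) = 43!/(40!×3!) = 12341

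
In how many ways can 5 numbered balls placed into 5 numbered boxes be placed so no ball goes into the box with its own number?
!5 = Σ_{j=0}^{5} (-1)^j·5!/j! = 120 - 120 + 60 - 20 + 5 - 1 = 44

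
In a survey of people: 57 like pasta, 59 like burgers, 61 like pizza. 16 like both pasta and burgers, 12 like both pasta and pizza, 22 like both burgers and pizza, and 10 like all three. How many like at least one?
|A∪B∪C| = 57+59+61-16-12-22+10 = 137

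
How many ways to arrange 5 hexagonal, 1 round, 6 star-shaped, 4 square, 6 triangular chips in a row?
22! / (5! × 1! × 6! × 4! × 6!) = 752851139040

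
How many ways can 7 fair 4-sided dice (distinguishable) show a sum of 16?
Coefficient of x^16 in (x + x² + ... + x^4)^7. By inclusion-exclusion on dice exceeding 4: Σ_j (-1)^j C(7,j)·C(16-1-4j, 6) = C(7,0)·C(15,6) - C(7,1)·C(11,6) + C(7,2)·C(7,6) = 1·5005 - 7·462 + 21·7 = 1918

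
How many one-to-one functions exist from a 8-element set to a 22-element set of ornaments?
P(22,8) = 22!/(22-8)! = 12893126400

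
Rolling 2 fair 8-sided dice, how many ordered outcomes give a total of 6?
Coefficient of x^6 in (x + x² + ... + x^8)^2. By inclusion-exclusion on dice exceeding 8: Σ_j (-1)^j C(2,j)·C(6-1-8j, 1) = C(2,0)·C(5,1) = 1·5 = 5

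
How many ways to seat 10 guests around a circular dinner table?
Circular: fix one position, arrange the rest. (10-1)! = 362880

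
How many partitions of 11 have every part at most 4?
Let r_j(i) = number of partitions of i into parts ≤ j, for i = 0..11. r_1(i) = 1 for all i; r_j(i) = r_{j-1}(i) + r_j(i-j). Rows j = 2..4: ≤2: 1 1 2 2 3 3 4 4 5 5 6 6; ≤3: 1 1 2 3 4 5 7 8 10 12 14 16; ≤4: 1 1 2 3 5 6 9 11 15 18 23 27. r_4(11) = 27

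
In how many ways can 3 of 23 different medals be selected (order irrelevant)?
C(23,3) = 23!/(3!×20!) = 1771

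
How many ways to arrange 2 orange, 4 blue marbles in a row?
6! / (2! × 4!) = 15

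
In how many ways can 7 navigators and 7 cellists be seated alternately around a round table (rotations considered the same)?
Fix one of the navigators: (7-1)! ways for the remaining navigators, × 7! ways for the cellists = 720 × 5040 = 3628800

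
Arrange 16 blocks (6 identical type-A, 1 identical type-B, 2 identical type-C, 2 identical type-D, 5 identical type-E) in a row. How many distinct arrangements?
16! / (6! × 1! × 2! × 2! × 5!) = 60540480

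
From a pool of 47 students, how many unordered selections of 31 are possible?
C(47,31) = 47!/(31!×16!) = 1503232609098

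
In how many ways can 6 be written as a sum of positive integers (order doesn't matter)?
Pentagonal recurrence p(n) = p(n-1) + p(n-2) - p(n-5) - p(n-7) + p(n-12) + p(n-15) - ... gives p(0..5) = 1, 1, 2, 3, 5, 7. p(6) = p(5) + p(4) - p(1) = 7 + 5 - 1 = 11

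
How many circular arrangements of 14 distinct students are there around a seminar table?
Circular: fix one position, arrange the rest. (14-1)! = 6227020800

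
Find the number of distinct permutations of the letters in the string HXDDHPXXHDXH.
12! / (3! × 1! × 4! × 4!) = 138600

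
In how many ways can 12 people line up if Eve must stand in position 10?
Fix one position: (12-1)! = 39916800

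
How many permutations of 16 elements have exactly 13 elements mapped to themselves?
Choose the 13 fixed points C(16,13) = 560, derange the rest: !3 = Σ_{j=0}^{3} (-1)^j·3!/j! = 6 - 6 + 3 - 1 = 2. Product = 560 × 2 = 1120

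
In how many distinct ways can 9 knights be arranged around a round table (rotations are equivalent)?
Circular: fix one position, arrange the rest. (9-1)! = 40320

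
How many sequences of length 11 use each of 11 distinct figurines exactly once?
11! = 39916800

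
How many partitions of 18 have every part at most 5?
Let r_j(i) = number of partitions of i into parts ≤ j, for i = 0..18. r_1(i) = 1 for all i; r_j(i) = r_{j-1}(i) + r_j(i-j). Rows j = 2..5: ≤2: 1 1 2 2 3 3 4 4 5 5 6 6 7 7 8 8 9 9 10; ≤3: 1 1 2 3 4 5 7 8 10 12 14 16 19 21 24 27 30 33 37; ≤4: 1 1 2 3 5 6 9 11 15 18 23 27 34 39 47 54 64 72 84; ≤5: 1 1 2 3 5 7 10 13 18 23 30 37 47 57 70 84 101 119 141. r_5(18) = 141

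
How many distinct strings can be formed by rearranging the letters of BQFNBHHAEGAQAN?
14! / (2! × 1! × 1! × 2! × 1! × 3! × 2! × 2!) = 908107200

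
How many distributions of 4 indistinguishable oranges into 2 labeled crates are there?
C(4+2-1, 2-1) = C(5, 1) = 5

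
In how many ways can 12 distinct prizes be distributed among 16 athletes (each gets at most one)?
P(16,12) = 16!/(16-12)! = 871782912000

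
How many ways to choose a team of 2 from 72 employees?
C(72,2) = 72!/(2!×70!) = 2556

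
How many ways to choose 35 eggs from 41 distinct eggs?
C(41,35) = 41!/(35!×6!) = 4496388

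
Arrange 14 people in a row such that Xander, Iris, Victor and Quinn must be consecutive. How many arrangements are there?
Treat the 4 as one block: (14-4+1)! × 4! = 39916800 × 24 = 958003200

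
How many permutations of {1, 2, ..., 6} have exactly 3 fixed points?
Choose the 3 fixed points C(6,3) = 20, derange the rest: !3 = Σ_{j=0}^{3} (-1)^j·3!/j! = 6 - 6 + 3 - 1 = 2. Product = 20 × 2 = 40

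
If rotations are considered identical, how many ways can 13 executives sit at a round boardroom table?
Circular: fix one position, arrange the rest. (13-1)! = 479001600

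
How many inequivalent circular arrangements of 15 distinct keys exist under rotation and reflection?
(15-1)!/2 = 87178291200/2 = 43589145600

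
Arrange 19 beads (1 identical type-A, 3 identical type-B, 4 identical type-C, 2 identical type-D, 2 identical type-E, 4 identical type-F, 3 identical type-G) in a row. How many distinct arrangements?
19! / (1! × 3! × 4! × 2! × 2! × 4! × 3!) = 1466593128000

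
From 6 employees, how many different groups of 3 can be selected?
C(6,3) = 6!/(3!×3!) = 20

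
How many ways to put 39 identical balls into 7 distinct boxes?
C(39+7-1, 7-1) = C(45, 6) = 8145060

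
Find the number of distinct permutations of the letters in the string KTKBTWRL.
8! / (1! × 1! × 2! × 2! × 1! × 1!) = 10080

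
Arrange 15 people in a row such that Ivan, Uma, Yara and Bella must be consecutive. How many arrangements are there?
Treat the 4 as one block: (15-4+1)! × 4! = 479001600 × 24 = 11496038400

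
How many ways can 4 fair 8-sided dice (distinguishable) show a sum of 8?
Coefficient of x^8 in (x + x² + ... + x^8)^4. By inclusion-exclusion on dice exceeding 8: Σ_j (-1)^j C(4,j)·C(8-1-8j, 3) = C(4,0)·C(7,3) = 1·35 = 35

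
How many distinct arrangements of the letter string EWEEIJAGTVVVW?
13! / (1! × 1! × 1! × 3! × 1! × 3! × 2! × 1!) = 86486400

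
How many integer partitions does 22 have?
Pentagonal recurrence p(n) = p(n-1) + p(n-2) - p(n-5) - p(n-7) + p(n-12) + p(n-15) - ... gives p(0..21) = 1, 1, 2, 3, 5, 7, 11, 15, 22, 30, 42, 56, 77, 101, 135, 176, 231, 297, 385, 490, 627, 792. p(22) = p(21) + p(20) - p(17) - p(15) + p(10) + p(7) - p(0) = 792 + 627 - 297 - 176 + 42 + 15 - 1 = 1002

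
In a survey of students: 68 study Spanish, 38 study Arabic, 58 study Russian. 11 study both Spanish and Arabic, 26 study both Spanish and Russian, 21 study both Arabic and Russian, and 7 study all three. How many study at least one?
|A∪B∪C| = 68+38+58-11-26-21+7 = 113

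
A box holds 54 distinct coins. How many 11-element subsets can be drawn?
C(54,11) = 54!/(11!×43!) = 95722852680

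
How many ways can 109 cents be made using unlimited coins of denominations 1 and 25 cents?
Coefficient of x^109 in 1/(1-x^1) · 1/(1-x^25). Use j coins of 25 for j = 0..⌊109/25⌋ = 4, the rest in 1s: 4 + 1 = 5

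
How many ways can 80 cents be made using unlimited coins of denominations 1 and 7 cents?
Coefficient of x^80 in 1/(1-x^1) · 1/(1-x^7). Use j coins of 7 for j = 0..⌊80/7⌋ = 11, the rest in 1s: 11 + 1 = 12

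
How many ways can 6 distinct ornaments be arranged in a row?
6! = 720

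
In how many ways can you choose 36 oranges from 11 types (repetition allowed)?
C(36+11-1, 11-1) = C(46, 10) = 4076350421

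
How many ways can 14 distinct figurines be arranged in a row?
14! = 87178291200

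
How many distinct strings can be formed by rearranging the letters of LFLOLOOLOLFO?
12! / (5! × 5! × 2!) = 16632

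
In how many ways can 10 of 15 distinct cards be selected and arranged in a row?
P(15,10) = 15!/(15-10)! = 10897286400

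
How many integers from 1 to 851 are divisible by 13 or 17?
⌊851/13⌋ + ⌊851/17⌋ - ⌊851/221⌋ = 65 + 50 - 3 = 112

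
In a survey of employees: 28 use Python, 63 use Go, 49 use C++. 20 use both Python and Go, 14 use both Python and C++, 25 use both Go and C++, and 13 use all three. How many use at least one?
|A∪B∪C| = 28+63+49-20-14-25+13 = 94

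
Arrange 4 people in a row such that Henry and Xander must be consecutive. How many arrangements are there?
Treat the 2 as one block: (4-2+1)! × 2! = 6 × 2 = 12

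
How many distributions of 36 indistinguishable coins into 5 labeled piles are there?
C(36+5-1, 5-1) = C(40, 4) = 91390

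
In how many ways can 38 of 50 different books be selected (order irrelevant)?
C(50,38) = 50!/(38!×12!) = 121399651100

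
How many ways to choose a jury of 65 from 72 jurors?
C(72,65) = 72!/(65!×7!) = 1473109704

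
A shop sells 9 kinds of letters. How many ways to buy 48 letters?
C(48+9-1, 9-1) = C(56, 8) = 1420494075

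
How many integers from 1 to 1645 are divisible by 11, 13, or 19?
⌊1645/11⌋+⌊1645/13⌋+⌊1645/19⌋ - ⌊1645/143⌋-⌊1645/209⌋-⌊1645/247⌋ + ⌊1645/2717⌋ = 149+126+86 - 11-7-6 + 0 = 337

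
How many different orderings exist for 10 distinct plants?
10! = 3628800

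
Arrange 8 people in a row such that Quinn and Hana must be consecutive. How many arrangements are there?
Treat the 2 as one block: (8-2+1)! × 2! = 5040 × 2 = 10080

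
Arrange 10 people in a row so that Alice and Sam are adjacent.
Treat as block: (10-1)! × 2! = 362880 × 2 = 725760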